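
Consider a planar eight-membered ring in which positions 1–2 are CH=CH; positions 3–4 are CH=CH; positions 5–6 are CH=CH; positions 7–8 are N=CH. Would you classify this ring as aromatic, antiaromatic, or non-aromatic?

Every ring atom contributes a p orbital perpendicular to the ring (the double-bond atoms are sp², each contributing one p electron; the doubly-bonded nitrogens are pyridine-type — their lone pairs lie in the ring plane, leaving one electron in the p orbital), so the π system is cyclic and fully conjugated.
π-electron count: 4 × 2 = 8 from the 4 double-bond units.
With 8 = 4·2 π electrons, Hückel's rule classifies the planar ring as antiaromatic.

Antiaromatic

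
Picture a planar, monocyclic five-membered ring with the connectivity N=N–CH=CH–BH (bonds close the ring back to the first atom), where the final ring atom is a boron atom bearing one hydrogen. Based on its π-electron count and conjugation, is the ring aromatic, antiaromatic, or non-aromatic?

Antiaromatic

Check conjugation: every atom in a ring double bond is sp² and brings one electron to the p orbital; the doubly-bonded nitrogens are pyridine-type — their lone pairs lie in the ring plane, leaving one electron in the p orbital; the boron has an empty p orbital — every position has a p orbital, so the cyclic π system is continuous.
π-electron count: 2 × 2 = 4 from the double-bond units + 0 from the BH atom = 4.
A 4n π count (4, n = 1) in a planar conjugated ring means antiaromatic.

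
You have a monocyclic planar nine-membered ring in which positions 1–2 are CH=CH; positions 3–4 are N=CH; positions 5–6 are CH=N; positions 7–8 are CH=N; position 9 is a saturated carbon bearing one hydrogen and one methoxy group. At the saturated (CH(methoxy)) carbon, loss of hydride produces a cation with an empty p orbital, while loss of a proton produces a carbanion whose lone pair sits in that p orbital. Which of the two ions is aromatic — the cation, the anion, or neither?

In both ions every ring atom is sp² and contributes a p orbital, so both rings are fully conjugated.
Cation: 4 × 2 + 0 = 8 π electrons → 4(2), antiaromatic.
Anion: 4 × 2 + 2 = 10 π electrons → 4(2)+2, aromatic.

The anion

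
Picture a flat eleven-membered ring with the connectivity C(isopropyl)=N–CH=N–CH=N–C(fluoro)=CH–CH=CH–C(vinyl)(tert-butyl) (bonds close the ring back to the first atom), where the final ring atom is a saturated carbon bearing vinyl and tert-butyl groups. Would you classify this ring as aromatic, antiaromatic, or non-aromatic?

At the C(vinyl)(tert-butyl) position, that saturated carbon is sp³ and has no p orbital in the ring π system; the ring's p-orbital overlap is broken there.
A ring that is not fully conjugated cannot be aromatic or antiaromatic regardless of its π-electron count.

Non-aromatic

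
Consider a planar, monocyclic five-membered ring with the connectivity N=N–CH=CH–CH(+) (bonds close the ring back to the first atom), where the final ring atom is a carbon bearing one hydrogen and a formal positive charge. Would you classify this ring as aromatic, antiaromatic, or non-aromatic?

Antiaromatic

All ring atoms are sp² and supply a p orbital to the ring (each doubly-bonded ring atom is sp² with one p-orbital electron; the doubly-bonded nitrogens are pyridine-type — their lone pairs lie in the ring plane, leaving one electron in the p orbital; the carbocation has an empty p orbital); the conjugation is uninterrupted.
π-electron count: 2 × 2 = 4 from the double-bond units + 0 from the CH(+) atom = 4.
4 = 4(1); a planar, fully conjugated 4n system is antiaromatic.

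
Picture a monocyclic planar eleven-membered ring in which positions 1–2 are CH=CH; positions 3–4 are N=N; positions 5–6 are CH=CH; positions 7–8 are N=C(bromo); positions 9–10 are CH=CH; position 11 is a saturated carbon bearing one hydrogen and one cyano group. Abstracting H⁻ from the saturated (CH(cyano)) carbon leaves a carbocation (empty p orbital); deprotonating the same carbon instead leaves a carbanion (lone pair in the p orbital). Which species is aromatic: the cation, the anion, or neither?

The cation

In both ions every ring atom is sp² and contributes a p orbital, so both rings are fully conjugated.
Cation: 5 × 2 + 0 = 10 π electrons → 4(2)+2, aromatic.
Anion: 5 × 2 + 2 = 12 π electrons → 4(3), antiaromatic.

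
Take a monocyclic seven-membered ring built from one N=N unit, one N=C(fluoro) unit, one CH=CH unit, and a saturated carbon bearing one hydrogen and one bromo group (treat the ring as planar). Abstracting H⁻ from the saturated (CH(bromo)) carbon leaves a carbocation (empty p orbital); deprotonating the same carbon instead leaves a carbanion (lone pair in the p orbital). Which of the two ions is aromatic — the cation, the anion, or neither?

The cation

Once that carbon is sp², every ring atom has a p orbital and both ions are fully conjugated.
Cation: 3 × 2 + 0 = 6 π electrons → 4(1)+2, aromatic.
Anion: 3 × 2 + 2 = 8 π electrons → 4(2), antiaromatic.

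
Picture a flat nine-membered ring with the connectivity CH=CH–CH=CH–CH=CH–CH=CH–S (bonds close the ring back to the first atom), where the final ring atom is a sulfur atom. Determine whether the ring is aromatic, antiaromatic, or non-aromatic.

Check conjugation: the double-bond atoms are sp², each contributing one p electron; the sulfur donates one lone pair from its p orbital — every position has a p orbital, so the cyclic π system is continuous.
Tallying contributions gives 4 × 2 = 8 from the double-bond units + 2 from the S atom = 10.
10 = 4(2) + 2, which satisfies Hückel's 4n+2 rule.

Aromatic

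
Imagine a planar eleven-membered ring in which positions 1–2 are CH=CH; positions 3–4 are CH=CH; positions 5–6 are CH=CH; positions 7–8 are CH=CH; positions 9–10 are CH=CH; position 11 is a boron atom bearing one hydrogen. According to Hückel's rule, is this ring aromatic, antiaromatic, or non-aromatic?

The p orbitals form a continuous loop: every atom in a ring double bond is sp² and brings one electron to the p orbital; the boron has an empty p orbital. The ring is fully conjugated.
Adding the contributions, 5 × 2 = 10 from the double-bond units + 0 from the BH atom = 10.
Since 10 = 4·2 + 2, the ring meets the 4n+2 criterion.

Aromatic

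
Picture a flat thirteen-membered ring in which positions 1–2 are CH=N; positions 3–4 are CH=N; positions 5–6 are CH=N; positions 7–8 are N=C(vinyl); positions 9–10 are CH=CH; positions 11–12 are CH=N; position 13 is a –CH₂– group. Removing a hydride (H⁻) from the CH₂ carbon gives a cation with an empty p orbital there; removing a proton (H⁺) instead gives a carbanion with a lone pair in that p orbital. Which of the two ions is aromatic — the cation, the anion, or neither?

The anion

Both ions have a continuous loop of p orbitals — each ring atom is sp².
Cation: 6 × 2 + 0 = 12 π electrons → 4(3), antiaromatic.
Anion: 6 × 2 + 2 = 14 π electrons → 4(3)+2, aromatic.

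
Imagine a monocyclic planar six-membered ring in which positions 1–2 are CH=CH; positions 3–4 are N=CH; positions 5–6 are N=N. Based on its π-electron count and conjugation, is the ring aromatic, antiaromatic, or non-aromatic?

Check conjugation: every atom in a ring double bond is sp² and brings one electron to the p orbital; the doubly-bonded nitrogens are pyridine-type — their lone pairs lie in the ring plane, leaving one electron in the p orbital — every position has a p orbital, so the cyclic π system is continuous.
Adding the contributions, 3 × 2 = 6 from the 3 double-bond units.
With 6 π electrons (n = 1), the Hückel 4n+2 condition holds.

Aromatic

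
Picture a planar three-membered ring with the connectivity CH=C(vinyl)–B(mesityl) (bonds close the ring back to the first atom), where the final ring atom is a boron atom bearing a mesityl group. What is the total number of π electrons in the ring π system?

2

Every ring atom contributes a p orbital perpendicular to the ring (each doubly-bonded ring atom is sp² with one p-orbital electron; the boron has an empty p orbital), so the π system is cyclic and fully conjugated.
Counting π electrons: 1 × 2 = 2 from the double-bond unit + 0 from the B(mesityl) atom = 2.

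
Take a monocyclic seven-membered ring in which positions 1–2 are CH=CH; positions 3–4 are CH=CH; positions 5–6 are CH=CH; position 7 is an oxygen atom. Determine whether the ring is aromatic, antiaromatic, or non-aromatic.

All ring atoms are sp² and supply a p orbital to the ring (the double-bond atoms are sp², each contributing one p electron; the oxygen donates one lone pair from its p orbital); the conjugation is uninterrupted.
Tallying contributions gives 3 × 2 = 6 from the double-bond units + 2 from the O atom = 8.
8 is a 4n count (n = 2), so the planar conjugated ring is antiaromatic.

Antiaromatic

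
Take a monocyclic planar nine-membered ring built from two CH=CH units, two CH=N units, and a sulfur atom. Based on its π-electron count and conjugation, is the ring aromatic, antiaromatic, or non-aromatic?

Aromatic

The p orbitals form a continuous loop: every atom in a ring double bond is sp² and brings one electron to the p orbital; the doubly-bonded nitrogens are pyridine-type — their lone pairs lie in the ring plane, leaving one electron in the p orbital; the sulfur donates one lone pair from its p orbital. The ring is fully conjugated.
Adding the contributions, 4 × 2 = 8 from the double-bond units + 2 from the S atom = 10.
With 10 π electrons (n = 2), the Hückel 4n+2 condition holds.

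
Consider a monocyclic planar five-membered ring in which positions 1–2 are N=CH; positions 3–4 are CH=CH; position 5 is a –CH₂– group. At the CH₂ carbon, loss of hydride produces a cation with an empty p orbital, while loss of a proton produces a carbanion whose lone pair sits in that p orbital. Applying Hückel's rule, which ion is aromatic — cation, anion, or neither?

Both ions have a continuous loop of p orbitals — each ring atom is sp².
Cation: 2 × 2 + 0 = 4 π electrons → 4(1), antiaromatic.
Anion: 2 × 2 + 2 = 6 π electrons → 4(1)+2, aromatic.

The anion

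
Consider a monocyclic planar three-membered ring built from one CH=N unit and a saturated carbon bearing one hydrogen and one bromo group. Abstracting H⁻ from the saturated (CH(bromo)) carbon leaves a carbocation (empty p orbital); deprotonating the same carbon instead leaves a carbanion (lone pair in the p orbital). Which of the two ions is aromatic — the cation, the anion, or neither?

Once that carbon is sp², every ring atom has a p orbital and both ions are fully conjugated.
Cation: 1 × 2 + 0 = 2 π electrons → 4(0)+2, aromatic.
Anion: 1 × 2 + 2 = 4 π electrons → 4(1), antiaromatic.

The cation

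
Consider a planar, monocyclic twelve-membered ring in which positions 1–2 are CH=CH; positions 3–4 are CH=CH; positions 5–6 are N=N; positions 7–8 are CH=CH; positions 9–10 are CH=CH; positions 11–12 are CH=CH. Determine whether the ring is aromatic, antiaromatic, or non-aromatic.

Antiaromatic

The p orbitals form a continuous loop: every atom in a ring double bond is sp² and brings one electron to the p orbital; the doubly-bonded nitrogens are pyridine-type — their lone pairs lie in the ring plane, leaving one electron in the p orbital. The ring is fully conjugated.
Adding the contributions, 6 × 2 = 12 from the 6 double-bond units.
A 4n π count (12, n = 3) in a planar conjugated ring means antiaromatic.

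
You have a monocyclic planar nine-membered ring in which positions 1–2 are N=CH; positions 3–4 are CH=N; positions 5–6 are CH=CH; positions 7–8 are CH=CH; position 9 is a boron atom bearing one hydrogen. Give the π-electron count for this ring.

The p orbitals form a continuous loop: every atom in a ring double bond is sp² and brings one electron to the p orbital; the doubly-bonded nitrogens are pyridine-type — their lone pairs lie in the ring plane, leaving one electron in the p orbital; the boron has an empty p orbital. The ring is fully conjugated.
Tallying contributions gives 4 × 2 = 8 from the double-bond units + 0 from the BH atom = 8.

8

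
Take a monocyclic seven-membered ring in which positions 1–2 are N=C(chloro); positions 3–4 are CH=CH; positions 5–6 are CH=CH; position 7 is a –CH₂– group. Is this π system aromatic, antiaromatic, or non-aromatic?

The CH2 position has four σ bonds — the tetrahedral CH₂ carbon is sp³ and has no p orbital in the ring π system — so the cyclic conjugation is interrupted.
Broken conjugation rules out both aromaticity and antiaromaticity.

Non-aromatic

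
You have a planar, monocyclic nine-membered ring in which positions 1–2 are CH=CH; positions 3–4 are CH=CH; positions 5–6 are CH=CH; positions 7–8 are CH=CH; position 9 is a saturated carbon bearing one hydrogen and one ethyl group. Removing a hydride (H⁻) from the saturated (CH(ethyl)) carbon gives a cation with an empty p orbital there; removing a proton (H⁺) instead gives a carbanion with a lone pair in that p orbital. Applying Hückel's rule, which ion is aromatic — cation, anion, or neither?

Both ions have a continuous loop of p orbitals — each ring atom is sp².
Cation: 4 × 2 + 0 = 8 π electrons → 4(2), antiaromatic.
Anion: 4 × 2 + 2 = 10 π electrons → 4(2)+2, aromatic.

The anion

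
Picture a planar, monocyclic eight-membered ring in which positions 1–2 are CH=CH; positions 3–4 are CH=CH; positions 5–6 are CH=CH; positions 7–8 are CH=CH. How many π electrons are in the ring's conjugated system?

Check conjugation: each doubly-bonded ring atom is sp² with one p-orbital electron — every position has a p orbital, so the cyclic π system is continuous.
Counting π electrons: 4 × 2 = 8 from the 4 double-bond units.

8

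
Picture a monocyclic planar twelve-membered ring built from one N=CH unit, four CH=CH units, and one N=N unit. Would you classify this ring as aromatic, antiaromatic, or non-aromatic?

Check conjugation: each doubly-bonded ring atom is sp² with one p-orbital electron; each =N– nitrogen is pyridine-type (lone pair in the sp² plane, one electron in the p orbital) — every position has a p orbital, so the cyclic π system is continuous.
Tallying contributions gives 6 × 2 = 12 from the 6 double-bond units.
A 4n π count (12, n = 3) in a planar conjugated ring means antiaromatic.

Antiaromatic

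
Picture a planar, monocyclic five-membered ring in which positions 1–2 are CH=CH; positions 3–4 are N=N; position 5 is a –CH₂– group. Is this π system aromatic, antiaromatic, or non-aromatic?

Because the tetrahedral CH₂ carbon is sp³ and has no p orbital in the ring π system at the CH2 position, the π system cannot extend all the way around the ring.
Hückel's rule only applies to fully conjugated rings, so this one is simply non-aromatic.

Non-aromatic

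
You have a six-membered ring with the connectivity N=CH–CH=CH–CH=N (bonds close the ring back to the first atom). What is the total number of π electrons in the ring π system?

Every ring atom contributes a p orbital perpendicular to the ring (the double-bond atoms are sp², each contributing one p electron; the doubly-bonded nitrogens are pyridine-type — their lone pairs lie in the ring plane, leaving one electron in the p orbital), so the π system is cyclic and fully conjugated.
Counting π electrons: 3 × 2 = 6 from the 3 double-bond units.

6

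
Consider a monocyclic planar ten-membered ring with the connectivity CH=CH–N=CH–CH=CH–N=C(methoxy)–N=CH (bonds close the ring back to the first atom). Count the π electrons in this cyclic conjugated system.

10

The p orbitals form a continuous loop: the double-bond atoms are sp², each contributing one p electron; each =N– nitrogen is pyridine-type (lone pair in the sp² plane, one electron in the p orbital). The ring is fully conjugated.
Counting π electrons: 5 × 2 = 10 from the 5 double-bond units.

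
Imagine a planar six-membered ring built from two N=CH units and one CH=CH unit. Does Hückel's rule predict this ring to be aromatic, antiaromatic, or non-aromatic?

The p orbitals form a continuous loop: the double-bond atoms are sp², each contributing one p electron; each sp² =N– keeps its lone pair in-plane and puts one electron into the π system. The ring is fully conjugated.
Tallying contributions gives 3 × 2 = 6 from the 3 double-bond units.
Since 6 = 4·1 + 2, the ring meets the 4n+2 criterion.

Aromatic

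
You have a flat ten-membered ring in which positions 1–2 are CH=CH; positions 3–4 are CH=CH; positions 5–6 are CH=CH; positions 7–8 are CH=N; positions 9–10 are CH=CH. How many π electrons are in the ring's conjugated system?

The p orbitals form a continuous loop: every atom in a ring double bond is sp² and brings one electron to the p orbital; each sp² =N– keeps its lone pair in-plane and puts one electron into the π system. The ring is fully conjugated.
Adding the contributions, 5 × 2 = 10 from the 5 double-bond units.

10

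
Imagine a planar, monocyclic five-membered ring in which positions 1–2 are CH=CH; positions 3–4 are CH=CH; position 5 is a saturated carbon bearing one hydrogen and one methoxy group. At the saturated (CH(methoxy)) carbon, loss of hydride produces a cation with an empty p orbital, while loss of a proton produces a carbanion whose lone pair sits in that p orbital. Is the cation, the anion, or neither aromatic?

Once that carbon is sp², every ring atom has a p orbital and both ions are fully conjugated.
Cation: 2 × 2 + 0 = 4 π electrons → 4(1), antiaromatic.
Anion: 2 × 2 + 2 = 6 π electrons → 4(1)+2, aromatic.

The anion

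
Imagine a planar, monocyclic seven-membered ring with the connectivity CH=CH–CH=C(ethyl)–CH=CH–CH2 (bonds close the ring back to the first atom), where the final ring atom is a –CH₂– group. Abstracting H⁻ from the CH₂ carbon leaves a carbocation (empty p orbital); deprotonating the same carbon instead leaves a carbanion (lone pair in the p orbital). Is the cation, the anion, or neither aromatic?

The cation

Once that carbon is sp², every ring atom has a p orbital and both ions are fully conjugated.
Cation: 3 × 2 + 0 = 6 π electrons → 4(1)+2, aromatic.
Anion: 3 × 2 + 2 = 8 π electrons → 4(2), antiaromatic.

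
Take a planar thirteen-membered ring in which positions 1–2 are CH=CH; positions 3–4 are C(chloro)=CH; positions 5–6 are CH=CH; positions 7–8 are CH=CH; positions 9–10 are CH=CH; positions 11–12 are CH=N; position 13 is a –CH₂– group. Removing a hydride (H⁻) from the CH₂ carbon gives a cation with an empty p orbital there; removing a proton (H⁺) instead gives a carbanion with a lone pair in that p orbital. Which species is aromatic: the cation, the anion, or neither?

The anion

Once that carbon is sp², every ring atom has a p orbital and both ions are fully conjugated.
Cation: 6 × 2 + 0 = 12 π electrons → 4(3), antiaromatic.
Anion: 6 × 2 + 2 = 14 π electrons → 4(3)+2, aromatic.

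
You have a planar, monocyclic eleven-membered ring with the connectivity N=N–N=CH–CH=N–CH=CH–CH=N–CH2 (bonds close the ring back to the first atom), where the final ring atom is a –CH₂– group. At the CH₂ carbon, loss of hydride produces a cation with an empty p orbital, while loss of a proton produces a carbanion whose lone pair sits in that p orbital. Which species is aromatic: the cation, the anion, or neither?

The cation

Once that carbon is sp², every ring atom has a p orbital and both ions are fully conjugated.
Cation: 5 × 2 + 0 = 10 π electrons → 4(2)+2, aromatic.
Anion: 5 × 2 + 2 = 12 π electrons → 4(3), antiaromatic.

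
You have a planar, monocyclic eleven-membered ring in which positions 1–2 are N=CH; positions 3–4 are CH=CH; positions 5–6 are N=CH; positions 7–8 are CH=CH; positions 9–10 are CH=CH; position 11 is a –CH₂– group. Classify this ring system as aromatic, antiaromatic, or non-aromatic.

Non-aromatic

The CH2 position has four σ bonds — the tetrahedral CH₂ carbon is sp³ and has no p orbital in the ring π system — so the cyclic conjugation is interrupted.
Hückel's rule only applies to fully conjugated rings, so this one is simply non-aromatic.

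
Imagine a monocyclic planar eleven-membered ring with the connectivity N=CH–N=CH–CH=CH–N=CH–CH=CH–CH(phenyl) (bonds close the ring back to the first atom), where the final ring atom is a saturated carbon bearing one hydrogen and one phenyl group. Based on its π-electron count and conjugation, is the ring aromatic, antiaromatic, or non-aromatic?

Non-aromatic

Because that saturated carbon is sp³ and has no p orbital in the ring π system at the CH(phenyl) position, the π system cannot extend all the way around the ring.
Broken conjugation rules out both aromaticity and antiaromaticity.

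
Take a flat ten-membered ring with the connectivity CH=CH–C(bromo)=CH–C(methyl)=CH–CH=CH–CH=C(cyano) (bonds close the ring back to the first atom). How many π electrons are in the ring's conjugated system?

The p orbitals form a continuous loop: every atom in a ring double bond is sp² and brings one electron to the p orbital. The ring is fully conjugated.
π-electron count: 5 × 2 = 10 from the 5 double-bond units.

10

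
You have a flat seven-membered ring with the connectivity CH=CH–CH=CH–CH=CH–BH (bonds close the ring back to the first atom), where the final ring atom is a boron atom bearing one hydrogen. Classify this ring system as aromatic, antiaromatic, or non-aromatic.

Every ring atom contributes a p orbital perpendicular to the ring (each doubly-bonded ring atom is sp² with one p-orbital electron; the boron has an empty p orbital), so the π system is cyclic and fully conjugated.
Adding the contributions, 3 × 2 = 6 from the double-bond units + 0 from the BH atom = 6.
That gives a 4n+2 count (6, n = 1).

Aromatic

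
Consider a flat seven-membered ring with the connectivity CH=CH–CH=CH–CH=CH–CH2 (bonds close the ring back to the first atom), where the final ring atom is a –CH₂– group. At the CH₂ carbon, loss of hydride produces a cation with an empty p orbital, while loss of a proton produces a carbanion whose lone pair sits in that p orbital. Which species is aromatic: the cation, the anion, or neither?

The cation

Both ions have a continuous loop of p orbitals — each ring atom is sp².
Cation: 3 × 2 + 0 = 6 π electrons → 4(1)+2, aromatic.
Anion: 3 × 2 + 2 = 8 π electrons → 4(2), antiaromatic.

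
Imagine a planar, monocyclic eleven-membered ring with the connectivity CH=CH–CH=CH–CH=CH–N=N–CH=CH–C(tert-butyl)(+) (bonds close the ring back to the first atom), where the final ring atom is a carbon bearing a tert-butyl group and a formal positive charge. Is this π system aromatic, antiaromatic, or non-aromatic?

The p orbitals form a continuous loop: each doubly-bonded ring atom is sp² with one p-orbital electron; each =N– nitrogen is pyridine-type (lone pair in the sp² plane, one electron in the p orbital); the carbocation has an empty p orbital. The ring is fully conjugated.
Adding the contributions, 5 × 2 = 10 from the double-bond units + 0 from the C(tert-butyl)(+) atom = 10.
That gives a 4n+2 count (10, n = 2).

Aromatic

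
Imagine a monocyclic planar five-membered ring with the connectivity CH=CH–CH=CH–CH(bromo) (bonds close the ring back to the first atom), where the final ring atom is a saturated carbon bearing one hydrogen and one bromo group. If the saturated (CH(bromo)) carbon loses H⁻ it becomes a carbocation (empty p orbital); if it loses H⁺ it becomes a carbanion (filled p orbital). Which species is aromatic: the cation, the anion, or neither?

The anion

Both ions have a continuous loop of p orbitals — each ring atom is sp².
Cation: 2 × 2 + 0 = 4 π electrons → 4(1), antiaromatic.
Anion: 2 × 2 + 2 = 6 π electrons → 4(1)+2, aromatic.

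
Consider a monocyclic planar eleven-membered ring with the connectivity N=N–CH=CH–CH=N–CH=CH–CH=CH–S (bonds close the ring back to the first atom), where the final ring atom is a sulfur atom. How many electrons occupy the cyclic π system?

12

All ring atoms are sp² and supply a p orbital to the ring (the double-bond atoms are sp², each contributing one p electron; each =N– nitrogen is pyridine-type (lone pair in the sp² plane, one electron in the p orbital); the sulfur donates one lone pair from its p orbital); the conjugation is uninterrupted.
Tallying contributions gives 5 × 2 = 10 from the double-bond units + 2 from the S atom = 12.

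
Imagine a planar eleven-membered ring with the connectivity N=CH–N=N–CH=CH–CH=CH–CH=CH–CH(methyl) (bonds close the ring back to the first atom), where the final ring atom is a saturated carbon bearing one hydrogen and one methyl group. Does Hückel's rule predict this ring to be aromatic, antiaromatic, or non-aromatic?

At the CH(methyl) position, that saturated carbon is sp³ and has no p orbital in the ring π system; the ring's p-orbital overlap is broken there.
Hückel's rule only applies to fully conjugated rings, so this one is simply non-aromatic.

Non-aromatic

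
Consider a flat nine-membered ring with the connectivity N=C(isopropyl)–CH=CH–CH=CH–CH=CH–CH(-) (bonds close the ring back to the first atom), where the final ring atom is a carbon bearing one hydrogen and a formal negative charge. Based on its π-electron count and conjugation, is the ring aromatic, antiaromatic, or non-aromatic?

Aromatic

Every ring atom contributes a p orbital perpendicular to the ring (every atom in a ring double bond is sp² and brings one electron to the p orbital; each =N– nitrogen is pyridine-type (lone pair in the sp² plane, one electron in the p orbital); the carbanion's lone pair occupies the p orbital), so the π system is cyclic and fully conjugated.
Tallying contributions gives 4 × 2 = 8 from the double-bond units + 2 from the CH(-) atom = 10.
That gives a 4n+2 count (10, n = 2).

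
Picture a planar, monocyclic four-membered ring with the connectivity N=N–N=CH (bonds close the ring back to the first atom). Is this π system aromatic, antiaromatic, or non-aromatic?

All ring atoms are sp² and supply a p orbital to the ring (each doubly-bonded ring atom is sp² with one p-orbital electron; each sp² =N– keeps its lone pair in-plane and puts one electron into the π system); the conjugation is uninterrupted.
Counting π electrons: 2 × 2 = 4 from the 2 double-bond units.
4 = 4(1); a planar, fully conjugated 4n system is antiaromatic.

Antiaromatic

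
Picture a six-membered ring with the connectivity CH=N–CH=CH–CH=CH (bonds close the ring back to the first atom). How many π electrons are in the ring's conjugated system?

6

All ring atoms are sp² and supply a p orbital to the ring (every atom in a ring double bond is sp² and brings one electron to the p orbital; each sp² =N– keeps its lone pair in-plane and puts one electron into the π system); the conjugation is uninterrupted.
Adding the contributions, 3 × 2 = 6 from the 3 double-bond units.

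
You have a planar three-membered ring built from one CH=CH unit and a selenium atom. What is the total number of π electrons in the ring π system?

Every ring atom contributes a p orbital perpendicular to the ring (each doubly-bonded ring atom is sp² with one p-orbital electron; the selenium donates one lone pair from its p orbital), so the π system is cyclic and fully conjugated.
Tallying contributions gives 1 × 2 = 2 from the double-bond unit + 2 from the Se atom = 4.

4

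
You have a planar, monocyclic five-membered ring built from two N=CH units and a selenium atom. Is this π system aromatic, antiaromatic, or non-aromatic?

Aromatic

The p orbitals form a continuous loop: each doubly-bonded ring atom is sp² with one p-orbital electron; the doubly-bonded nitrogens are pyridine-type — their lone pairs lie in the ring plane, leaving one electron in the p orbital; the selenium donates one lone pair from its p orbital. The ring is fully conjugated.
Counting π electrons: 2 × 2 = 4 from the double-bond units + 2 from the Se atom = 6.
With 6 π electrons (n = 1), the Hückel 4n+2 condition holds.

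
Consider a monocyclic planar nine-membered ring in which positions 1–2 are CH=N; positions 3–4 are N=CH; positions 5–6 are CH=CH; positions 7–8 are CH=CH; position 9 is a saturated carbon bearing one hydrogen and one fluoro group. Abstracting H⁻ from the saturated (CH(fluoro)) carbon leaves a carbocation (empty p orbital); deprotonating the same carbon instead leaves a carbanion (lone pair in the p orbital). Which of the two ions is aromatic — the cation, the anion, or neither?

Both ions have a continuous loop of p orbitals — each ring atom is sp².
Cation: 4 × 2 + 0 = 8 π electrons → 4(2), antiaromatic.
Anion: 4 × 2 + 2 = 10 π electrons → 4(2)+2, aromatic.

The anion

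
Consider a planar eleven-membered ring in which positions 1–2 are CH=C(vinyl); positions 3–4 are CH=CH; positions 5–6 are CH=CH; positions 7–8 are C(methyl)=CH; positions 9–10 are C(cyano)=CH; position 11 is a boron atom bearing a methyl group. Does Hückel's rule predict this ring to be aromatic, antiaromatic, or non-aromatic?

Aromatic

Check conjugation: each doubly-bonded ring atom is sp² with one p-orbital electron; the boron has an empty p orbital — every position has a p orbital, so the cyclic π system is continuous.
π-electron count: 5 × 2 = 10 from the double-bond units + 0 from the B(methyl) atom = 10.
That gives a 4n+2 count (10, n = 2).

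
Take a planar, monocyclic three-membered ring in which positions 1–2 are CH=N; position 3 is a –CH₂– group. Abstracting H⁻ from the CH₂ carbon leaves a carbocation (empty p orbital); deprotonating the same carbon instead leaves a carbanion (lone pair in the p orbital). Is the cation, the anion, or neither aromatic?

The cation

Both ions have a continuous loop of p orbitals — each ring atom is sp².
Cation: 1 × 2 + 0 = 2 π electrons → 4(0)+2, aromatic.
Anion: 1 × 2 + 2 = 4 π electrons → 4(1), antiaromatic.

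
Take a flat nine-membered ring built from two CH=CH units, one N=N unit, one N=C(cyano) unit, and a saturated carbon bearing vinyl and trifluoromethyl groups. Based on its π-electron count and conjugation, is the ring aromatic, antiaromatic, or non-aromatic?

Non-aromatic

At the C(vinyl)(trifluoromethyl) position, that saturated carbon is sp³ and has no p orbital in the ring π system; the ring's p-orbital overlap is broken there.
A ring that is not fully conjugated cannot be aromatic or antiaromatic regardless of its π-electron count.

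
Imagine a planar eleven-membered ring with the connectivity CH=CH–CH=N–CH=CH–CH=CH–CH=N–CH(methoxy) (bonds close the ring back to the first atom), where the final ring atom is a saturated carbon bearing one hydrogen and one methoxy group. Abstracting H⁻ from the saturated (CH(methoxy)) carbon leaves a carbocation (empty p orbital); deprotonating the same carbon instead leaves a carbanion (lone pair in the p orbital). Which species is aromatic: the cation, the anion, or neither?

In either ion the ring is fully conjugated: every atom, including the new sp² carbon, supplies a p orbital.
Cation: 5 × 2 + 0 = 10 π electrons → 4(2)+2, aromatic.
Anion: 5 × 2 + 2 = 12 π electrons → 4(3), antiaromatic.

The cation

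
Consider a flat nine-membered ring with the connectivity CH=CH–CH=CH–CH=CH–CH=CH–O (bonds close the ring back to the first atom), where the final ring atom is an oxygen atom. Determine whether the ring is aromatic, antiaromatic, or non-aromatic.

All ring atoms are sp² and supply a p orbital to the ring (the double-bond atoms are sp², each contributing one p electron; the oxygen donates one lone pair from its p orbital); the conjugation is uninterrupted.
Tallying contributions gives 4 × 2 = 8 from the double-bond units + 2 from the O atom = 10.
With 10 π electrons (n = 2), the Hückel 4n+2 condition holds.

Aromatic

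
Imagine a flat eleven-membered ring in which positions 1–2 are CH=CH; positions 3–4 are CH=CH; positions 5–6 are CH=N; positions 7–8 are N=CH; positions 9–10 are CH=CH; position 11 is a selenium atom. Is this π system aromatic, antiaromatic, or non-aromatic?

Antiaromatic

The p orbitals form a continuous loop: each doubly-bonded ring atom is sp² with one p-orbital electron; each =N– nitrogen is pyridine-type (lone pair in the sp² plane, one electron in the p orbital); the selenium donates one lone pair from its p orbital. The ring is fully conjugated.
Adding the contributions, 5 × 2 = 10 from the double-bond units + 2 from the Se atom = 12.
With 12 = 4·3 π electrons, Hückel's rule classifies the planar ring as antiaromatic.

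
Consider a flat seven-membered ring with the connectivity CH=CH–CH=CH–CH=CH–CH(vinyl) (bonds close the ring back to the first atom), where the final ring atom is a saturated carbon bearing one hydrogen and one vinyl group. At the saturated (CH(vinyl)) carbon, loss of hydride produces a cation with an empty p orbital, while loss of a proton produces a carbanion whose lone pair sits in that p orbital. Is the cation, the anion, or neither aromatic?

In either ion the ring is fully conjugated: every atom, including the new sp² carbon, supplies a p orbital.
Cation: 3 × 2 + 0 = 6 π electrons → 4(1)+2, aromatic.
Anion: 3 × 2 + 2 = 8 π electrons → 4(2), antiaromatic.

The cation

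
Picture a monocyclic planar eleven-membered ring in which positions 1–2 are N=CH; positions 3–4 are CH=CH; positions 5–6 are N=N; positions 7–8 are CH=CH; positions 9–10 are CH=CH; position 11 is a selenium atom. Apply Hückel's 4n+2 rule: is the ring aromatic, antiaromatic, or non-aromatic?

Every ring atom contributes a p orbital perpendicular to the ring (every atom in a ring double bond is sp² and brings one electron to the p orbital; each =N– nitrogen is pyridine-type (lone pair in the sp² plane, one electron in the p orbital); the selenium donates one lone pair from its p orbital), so the π system is cyclic and fully conjugated.
Adding the contributions, 5 × 2 = 10 from the double-bond units + 2 from the Se atom = 12.
A 4n π count (12, n = 3) in a planar conjugated ring means antiaromatic.

Antiaromatic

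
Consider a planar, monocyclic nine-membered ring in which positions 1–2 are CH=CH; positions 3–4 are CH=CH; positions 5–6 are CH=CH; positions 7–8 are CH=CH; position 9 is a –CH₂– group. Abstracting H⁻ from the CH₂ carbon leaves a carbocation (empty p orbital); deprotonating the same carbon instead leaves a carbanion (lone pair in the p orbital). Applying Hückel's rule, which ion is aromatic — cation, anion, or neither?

In both ions every ring atom is sp² and contributes a p orbital, so both rings are fully conjugated.
Cation: 4 × 2 + 0 = 8 π electrons → 4(2), antiaromatic.
Anion: 4 × 2 + 2 = 10 π electrons → 4(2)+2, aromatic.

The anion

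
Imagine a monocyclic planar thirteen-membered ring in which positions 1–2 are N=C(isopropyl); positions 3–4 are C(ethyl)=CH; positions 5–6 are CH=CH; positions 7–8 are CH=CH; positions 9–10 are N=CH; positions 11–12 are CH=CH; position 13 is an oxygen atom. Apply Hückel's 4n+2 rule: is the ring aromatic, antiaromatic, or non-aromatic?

Aromatic

Check conjugation: the double-bond atoms are sp², each contributing one p electron; each sp² =N– keeps its lone pair in-plane and puts one electron into the π system; the oxygen donates one lone pair from its p orbital — every position has a p orbital, so the cyclic π system is continuous.
Adding the contributions, 6 × 2 = 12 from the double-bond units + 2 from the O atom = 14.
14 = 4(3) + 2, which satisfies Hückel's 4n+2 rule.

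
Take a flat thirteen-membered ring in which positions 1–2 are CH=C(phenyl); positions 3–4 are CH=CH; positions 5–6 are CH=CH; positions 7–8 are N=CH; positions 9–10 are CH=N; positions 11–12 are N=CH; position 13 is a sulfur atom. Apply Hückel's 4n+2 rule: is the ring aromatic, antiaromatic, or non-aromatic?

Aromatic

Every ring atom contributes a p orbital perpendicular to the ring (each doubly-bonded ring atom is sp² with one p-orbital electron; each sp² =N– keeps its lone pair in-plane and puts one electron into the π system; the sulfur donates one lone pair from its p orbital), so the π system is cyclic and fully conjugated.
π-electron count: 6 × 2 = 12 from the double-bond units + 2 from the S atom = 14.
With 14 π electrons (n = 3), the Hückel 4n+2 condition holds.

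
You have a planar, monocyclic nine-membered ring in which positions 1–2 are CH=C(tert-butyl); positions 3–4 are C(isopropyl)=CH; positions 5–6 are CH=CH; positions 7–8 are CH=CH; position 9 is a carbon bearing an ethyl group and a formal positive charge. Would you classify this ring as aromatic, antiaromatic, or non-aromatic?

The p orbitals form a continuous loop: each doubly-bonded ring atom is sp² with one p-orbital electron; the carbocation has an empty p orbital. The ring is fully conjugated.
π-electron count: 4 × 2 = 8 from the double-bond units + 0 from the C(ethyl)(+) atom = 8.
With 8 = 4·2 π electrons, Hückel's rule classifies the planar ring as antiaromatic.

Antiaromatic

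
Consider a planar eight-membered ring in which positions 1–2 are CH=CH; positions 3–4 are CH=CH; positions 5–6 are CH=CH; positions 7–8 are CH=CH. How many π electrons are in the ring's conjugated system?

All ring atoms are sp² and supply a p orbital to the ring (each doubly-bonded ring atom is sp² with one p-orbital electron); the conjugation is uninterrupted.
Tallying contributions gives 4 × 2 = 8 from the 4 double-bond units.

8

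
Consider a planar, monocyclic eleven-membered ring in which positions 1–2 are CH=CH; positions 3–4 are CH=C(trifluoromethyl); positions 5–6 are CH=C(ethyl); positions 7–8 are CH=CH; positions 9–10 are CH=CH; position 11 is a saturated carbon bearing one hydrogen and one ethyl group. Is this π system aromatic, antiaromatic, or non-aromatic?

At the CH(ethyl) position, that saturated carbon is sp³ and has no p orbital in the ring π system; the ring's p-orbital overlap is broken there.
A ring that is not fully conjugated cannot be aromatic or antiaromatic regardless of its π-electron count.

Non-aromatic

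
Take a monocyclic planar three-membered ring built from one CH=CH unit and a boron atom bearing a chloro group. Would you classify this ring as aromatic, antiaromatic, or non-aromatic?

Every ring atom contributes a p orbital perpendicular to the ring (the double-bond atoms are sp², each contributing one p electron; the boron has an empty p orbital), so the π system is cyclic and fully conjugated.
Counting π electrons: 1 × 2 = 2 from the double-bond unit + 0 from the B(chloro) atom = 2.
2 = 4(0) + 2, which satisfies Hückel's 4n+2 rule.

Aromatic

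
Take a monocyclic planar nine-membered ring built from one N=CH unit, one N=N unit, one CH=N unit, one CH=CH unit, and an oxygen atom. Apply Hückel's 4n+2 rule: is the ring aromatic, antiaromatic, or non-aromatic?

Check conjugation: every atom in a ring double bond is sp² and brings one electron to the p orbital; each sp² =N– keeps its lone pair in-plane and puts one electron into the π system; the oxygen donates one lone pair from its p orbital — every position has a p orbital, so the cyclic π system is continuous.
π-electron count: 4 × 2 = 8 from the double-bond units + 2 from the O atom = 10.
10 = 4(2) + 2, which satisfies Hückel's 4n+2 rule.

Aromatic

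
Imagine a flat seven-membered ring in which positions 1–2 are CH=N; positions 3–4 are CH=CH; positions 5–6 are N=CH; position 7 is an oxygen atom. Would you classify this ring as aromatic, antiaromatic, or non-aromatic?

Antiaromatic

Check conjugation: each doubly-bonded ring atom is sp² with one p-orbital electron; each sp² =N– keeps its lone pair in-plane and puts one electron into the π system; the oxygen donates one lone pair from its p orbital — every position has a p orbital, so the cyclic π system is continuous.
Tallying contributions gives 3 × 2 = 6 from the double-bond units + 2 from the O atom = 8.
8 is a 4n count (n = 2), so the planar conjugated ring is antiaromatic.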